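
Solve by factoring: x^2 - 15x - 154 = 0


We need two numbers that multiply to -154 and add to -15.
Those numbers are 7 and -22 (since 7 * (-22) = -154 and 7 + (-22) = -15).
So x^2 - 15x - 154 = (x + 7)(x - 22) = 0
Setting each factor to zero: x = -7 or x = 22

x = -7, x = 22


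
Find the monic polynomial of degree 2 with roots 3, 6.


A monic polynomial with roots 3, 6 is:
p(x) = (x - 3)(x - 6)
After multiplying by (x - 3): x - 3
After multiplying by (x - 6): x^2 - 9x + 18

x^2 - 9x + 18


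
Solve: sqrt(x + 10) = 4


Square both sides: x + 10 = 4^2 = 16
x = 16 - 10 = 6
x = 6
Check: sqrt(1*6 + 10) = sqrt(16) = 4 ✓

x = 6


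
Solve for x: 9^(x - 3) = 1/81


Express both sides with the same base.
1/81 = 9^(-2)
Since the bases match, equate exponents: x - 3 = -2
So x = -2 - (-3) = 1

x = 1


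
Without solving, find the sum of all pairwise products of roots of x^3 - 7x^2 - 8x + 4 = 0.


By Vieta's formulas for x^3 + bx^2 + cx + d = 0:
  r1 + r2 + r3 = -b/a = 7
  r1*r2 + r1*r3 + r2*r3 = c/a = -8
  r1*r2*r3 = -d/a = -4


Sum of pairwise products = -8


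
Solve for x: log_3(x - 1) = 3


Convert to exponential form: x - 1 = 3^3 = 27
x = 27 + 1 = 28
Check: log_3(28 - 1) = log_3(27) = log_3(27) = 3 ✓

x = 28


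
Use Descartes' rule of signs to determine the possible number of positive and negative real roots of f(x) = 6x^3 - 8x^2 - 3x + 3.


Descartes' rule of signs:

For positive roots, count sign changes in f(x) = 6x^3 - 8x^2 - 3x + 3:
Signs of coefficients: +, -, -, +
Number of sign changes: 2
Possible positive real roots: 2, 0

For negative roots, examine f(-x) = -6x^3 - 8x^2 + 3x + 3:
Signs of coefficients: -, -, +, +
Number of sign changes: 1
Possible negative real roots: 1

Positive roots: 2 or 0; Negative roots: 1


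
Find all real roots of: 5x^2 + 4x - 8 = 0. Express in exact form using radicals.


Using the quadratic formula: x = (-b ± sqrt(b^2 - 4ac)) / (2a)
Here a = 5, b = 4, c = -8
Discriminant = b^2 - 4ac = 4^2 - 4(5)(-8) = 16 + 160 = 176
Since discriminant = 176 > 0, there are two real roots.
x = (-4 ± 4*sqrt(11)) / 10
Simplifying: x = (-2 ± 2*sqrt(11)) / 5
Numerically: x ≈ 0.9266 or x ≈ -1.7266

x = (-2 + 2*sqrt(11)) / 5 or x = (-2 - 2*sqrt(11)) / 5


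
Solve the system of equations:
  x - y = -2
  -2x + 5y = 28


Using Cramer's rule:
Determinant D = (1)(5) - (-2)(-1) = 5 - 2 = 3
Dx = (-2)(5) - (28)(-1) = -10 + 28 = 18
Dy = (1)(28) - (-2)(-2) = 28 - 4 = 24
x = Dx/D = 18/3 = 6
y = Dy/D = 24/3 = 8

x = 6, y = 8


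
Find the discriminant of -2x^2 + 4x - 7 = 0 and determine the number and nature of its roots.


For ax^2 + bx + c = 0, discriminant D = b^2 - 4ac
Here a = -2, b = 4, c = -7
D = (4)^2 - 4(-2)(-7) = 16 - 56 = -40

D = -40 < 0
The equation has no real roots (2 complex conjugate roots).

Discriminant = -40, no real roots (2 complex conjugate roots)


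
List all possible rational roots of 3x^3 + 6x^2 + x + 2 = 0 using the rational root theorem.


Rational root theorem: possible roots are ±p/q where:
  p divides the constant term (2): p ∈ {1, 2}
  q divides the leading coefficient (3): q ∈ {1, 3}

All possible rational roots: -2, -1, -2/3, -1/3, 1/3, 2/3, 1, 2

-2, -1, -2/3, -1/3, 1/3, 2/3, 1, 2


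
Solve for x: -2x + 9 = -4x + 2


Starting with: -2x + 9 = -4x + 2
Move all x terms to left: (-2 + 4)x = 2 - 9
Simplify: 2x = -7
Divide both sides by 2: x = -7/2

x = -7/2


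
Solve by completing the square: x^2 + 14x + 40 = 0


Start: x^2 + 14x + 40 = 0
Move constant: x^2 + 14x = -40
Half of 14 is 7, squared is 49
Add 49 to both sides: x^2 + 14x + 49 = 9
(x + 7)^2 = 9
x + 7 = ±3
x = -7 + 3 = -4 or x = -7 - 3 = -10

x = -10, x = -4


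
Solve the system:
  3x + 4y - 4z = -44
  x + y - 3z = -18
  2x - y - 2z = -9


Using Cramer's rule. Expand each determinant along the first row.
D  = 3*[1*(-2) - (-3)*(-1)] - 4*[1*(-2) - (-3)*2] + (-4)*[1*(-1) - 1*2]
  = 3*(-5) - 4*(4) + (-4)*(-3) = -19
Dx = (-44)*[1*(-2) - (-3)*(-1)] - 4*[(-18)*(-2) - (-3)*(-9)] + (-4)*[(-18)*(-1) - 1*(-9)]
  = (-44)*(-5) - 4*(9) + (-4)*(27) = 76
Dy = 3*[(-18)*(-2) - (-3)*(-9)] - (-44)*[1*(-2) - (-3)*2] + (-4)*[1*(-9) - (-18)*2]
  = 3*(9) - (-44)*(4) + (-4)*(27) = 95
Dz = 3*[1*(-9) - (-18)*(-1)] - 4*[1*(-9) - (-18)*2] + (-44)*[1*(-1) - 1*2]
  = 3*(-27) - 4*(27) + (-44)*(-3) = -57
x = Dx/D = 76/-19 = -4, y = Dy/D = 95/-19 = -5, z = Dz/D = -57/-19 = 3
Check eq1: (3)(-4) + (4)(-5) + (-4)(3) = -44 = -44 ✓
Check eq2: (1)(-4) + (1)(-5) + (-3)(3) = -18 = -18 ✓
Check eq3: (2)(-4) + (-1)(-5) + (-2)(3) = -9 = -9 ✓

x = -4, y = -5, z = 3


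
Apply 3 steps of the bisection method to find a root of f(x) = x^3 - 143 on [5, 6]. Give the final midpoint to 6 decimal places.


f(x) = x^3 - 143
f(5) = -18 < 0
f(6) = 73 > 0

Step 1: midpoint = (5.000000 + 6.000000)/2 = 5.500000
  f(5.500000) = 23.375000
  f(mid) > 0, so root is in [5.000000, 5.500000]

Step 2: midpoint = (5.000000 + 5.500000)/2 = 5.250000
  f(5.250000) = 1.703125
  f(mid) > 0, so root is in [5.000000, 5.250000]

Step 3: midpoint = (5.000000 + 5.250000)/2 = 5.125000
  f(5.125000) = -8.388672
  f(mid) < 0, so root is in [5.125000, 5.250000]

midpoint = 5.125000


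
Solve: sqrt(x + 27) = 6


Square both sides: x + 27 = 6^2 = 36
x = 36 - 27 = 9
x = 9
Check: sqrt(1*9 + 27) = sqrt(36) = 6 ✓

x = 9


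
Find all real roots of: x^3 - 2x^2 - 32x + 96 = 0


Let p(x) = x^3 - 2x^2 - 32x + 96. By the rational root theorem (leading coefficient 1), any rational root is an integer divisor of 96: try ±1, ±2, ... in turn.
Test x = 1: value = 63 ≠ 0.
Test x = -1: value = 125 ≠ 0.
Test x = 2: value = 32 ≠ 0.
Test x = -2: value = 144 ≠ 0.
Test x = 3: value = 9 ≠ 0.
Test x = -3: value = 147 ≠ 0.
Test x = 4: value = 0 ✓, so (x - 4) is a factor.
Synthetic division by (x - 4): bring down 1; 1(4) - 2 = 2; 2(4) - 32 = -24; (-24)(4) + 96 = 0 → quotient x^2 + 2x - 24, remainder 0.
Solve the quadratic x^2 + 2x - 24 = 0: discriminant = 2^2 - 4(1)(-24) = 4 + 96 = 100.
sqrt(100) = 10, so x = (-2 ± 10)/2: x = 4 or x = -6.

x = -6, x = 4 (multiplicity 2)


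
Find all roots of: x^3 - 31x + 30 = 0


Let p(x) = x^3 - 31x + 30. By the rational root theorem (leading coefficient 1), any rational root is an integer divisor of 30: try ±1, ±2, ... in turn.
Test x = 1: value = 0 ✓, so (x - 1) is a factor.
Synthetic division by (x - 1): bring down 1; 1(1) + 0 = 1; 1(1) - 31 = -30; (-30)(1) + 30 = 0 → quotient x^2 + x - 30, remainder 0.
Solve the quadratic x^2 + x - 30 = 0: discriminant = 1^2 - 4(1)(-30) = 1 + 120 = 121.
sqrt(121) = 11, so x = (-1 ± 11)/2: x = 5 or x = -6.
Collecting all roots found:

x = -6, x = 1, x = 5


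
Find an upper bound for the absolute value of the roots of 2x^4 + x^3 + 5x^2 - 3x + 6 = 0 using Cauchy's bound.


Cauchy's bound: all roots r satisfy |r| <= 1 + max(|a_i/a_n|) for i = 0,...,n-1
where a_n is the leading coefficient.

Coefficients: [2, 1, 5, -3, 6]
Leading coefficient a_n = 2
Ratios |a_i/a_n|: 1/2, 5/2, 3/2, 3
Maximum ratio: 3
Cauchy's bound: |r| <= 1 + 3 = 4

Upper bound = 4


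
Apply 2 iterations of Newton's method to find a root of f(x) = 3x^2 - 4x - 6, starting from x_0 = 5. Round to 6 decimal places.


Newton's method: x_(n+1) = x_n - f(x_n)/f'(x_n)
f(x) = 3x^2 - 4x - 6
f'(x) = 6x - 4

Iteration 1:
  f(5.000000) = 49.000000
  f'(5.000000) = 26.000000
  x_1 = 5.000000 - (49.000000)/(26.000000) = 3.115385

Iteration 2:
  f(3.115385) = 10.655325
  f'(3.115385) = 14.692308
  x_2 = 3.115385 - (10.655325)/(14.692308) = 2.390153

x_2 = 2.390153


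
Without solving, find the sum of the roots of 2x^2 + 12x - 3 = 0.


By Vieta's formulas for ax^2 + bx + c = 0:
  Sum of roots = -b/a
  Product of roots = c/a

Here a = 2, b = 12, c = -3
Sum = -(12)/2 = -6
Product = -3/2 = -3/2

Sum = -6


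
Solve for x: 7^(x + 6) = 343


Express both sides with the same base.
343 = 7^3
Since the bases match, equate exponents: x + 6 = 3
So x = 3 - (6) = -3

x = -3


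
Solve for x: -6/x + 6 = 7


Subtract 6 from both sides: -6/x = 1
Multiply both sides by x: -6 = 1 * x
Divide by 1: x = -6

x = -6


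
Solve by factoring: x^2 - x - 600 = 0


We need two numbers that multiply to -600 and add to -1.
Those numbers are 24 and -25 (since 24 * (-25) = -600 and 24 + (-25) = -1).
So x^2 - x - 600 = (x + 24)(x - 25) = 0
Setting each factor to zero: x = -24 or x = 25

x = -24, x = 25


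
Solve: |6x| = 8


An absolute value equation |expr| = 8 gives two cases:
Case 1: 6x = 8
  6x = 8, so x = 4/3
Case 2: 6x = -8
  6x = -8, so x = -4/3

x = -4/3, x = 4/3


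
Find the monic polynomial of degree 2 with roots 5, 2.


A monic polynomial with roots 5, 2 is:
p(x) = (x - 5)(x - 2)
After multiplying by (x - 5): x - 5
After multiplying by (x - 2): x^2 - 7x + 10

x^2 - 7x + 10


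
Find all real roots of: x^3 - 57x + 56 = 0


Let p(x) = x^3 - 57x + 56. By the rational root theorem (leading coefficient 1), any rational root is an integer divisor of 56: try ±1, ±2, ... in turn.
Test x = 1: value = 0 ✓, so (x - 1) is a factor.
Synthetic division by (x - 1): bring down 1; 1(1) + 0 = 1; 1(1) - 57 = -56; (-56)(1) + 56 = 0 → quotient x^2 + x - 56, remainder 0.
Solve the quadratic x^2 + x - 56 = 0: discriminant = 1^2 - 4(1)(-56) = 1 + 224 = 225.
sqrt(225) = 15, so x = (-1 ± 15)/2: x = 7 or x = -8.

x = -8, x = 1, x = 7


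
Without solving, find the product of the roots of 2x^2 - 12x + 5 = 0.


By Vieta's formulas for ax^2 + bx + c = 0:
  Sum of roots = -b/a
  Product of roots = c/a

Here a = 2, b = -12, c = 5
Sum = -(-12)/2 = 6
Product = 5/2 = 5/2

Product = 5/2


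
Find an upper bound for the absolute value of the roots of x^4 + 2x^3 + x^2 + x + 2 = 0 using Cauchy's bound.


Cauchy's bound: all roots r satisfy |r| <= 1 + max(|a_i/a_n|) for i = 0,...,n-1
where a_n is the leading coefficient.

Coefficients: [1, 2, 1, 1, 2]
Leading coefficient a_n = 1
Ratios |a_i/a_n|: 2, 1, 1, 2
Maximum ratio: 2
Cauchy's bound: |r| <= 1 + 2 = 3

Upper bound = 3


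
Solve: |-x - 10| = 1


An absolute value equation |expr| = 1 gives two cases:
Case 1: -x - 10 = 1
  -x = 11, so x = -11
Case 2: -x - 10 = -1
  -x = 9, so x = -9

x = -11, x = -9


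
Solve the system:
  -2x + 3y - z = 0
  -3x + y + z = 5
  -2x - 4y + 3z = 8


Using Cramer's rule. Expand each determinant along the first row.
D  = (-2)*[1*3 - 1*(-4)] - 3*[(-3)*3 - 1*(-2)] + (-1)*[(-3)*(-4) - 1*(-2)]
  = (-2)*(7) - 3*(-7) + (-1)*(14) = -7
Dx = 0*[1*3 - 1*(-4)] - 3*[5*3 - 1*8] + (-1)*[5*(-4) - 1*8]
  = 0*(7) - 3*(7) + (-1)*(-28) = 7
Dy = (-2)*[5*3 - 1*8] - 0*[(-3)*3 - 1*(-2)] + (-1)*[(-3)*8 - 5*(-2)]
  = (-2)*(7) - 0*(-7) + (-1)*(-14) = 0
Dz = (-2)*[1*8 - 5*(-4)] - 3*[(-3)*8 - 5*(-2)] + 0*[(-3)*(-4) - 1*(-2)]
  = (-2)*(28) - 3*(-14) + 0*(14) = -14
x = Dx/D = 7/-7 = -1, y = Dy/D = 0/-7 = 0, z = Dz/D = -14/-7 = 2
Check eq1: (-2)(-1) + (3)(0) + (-1)(2) = 0 = 0 ✓
Check eq2: (-3)(-1) + (1)(0) + (1)(2) = 5 = 5 ✓
Check eq3: (-2)(-1) + (-4)(0) + (3)(2) = 8 = 8 ✓

x = -1, y = 0, z = 2


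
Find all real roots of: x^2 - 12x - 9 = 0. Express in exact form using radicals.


Using the quadratic formula: x = (-b ± sqrt(b^2 - 4ac)) / (2a)
Here a = 1, b = -12, c = -9
Discriminant = b^2 - 4ac = (-12)^2 - 4(1)(-9) = 144 + 36 = 180
Since discriminant = 180 > 0, there are two real roots.
x = (12 ± 6*sqrt(5)) / 2
Simplifying: x = 6 ± 3*sqrt(5)
Numerically: x ≈ 12.7082 or x ≈ -0.7082

x = 6 + 3*sqrt(5) or x = 6 - 3*sqrt(5)


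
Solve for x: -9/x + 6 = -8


Subtract 6 from both sides: -9/x = -14
Multiply both sides by x: -9 = -14 * x
Divide by -14: x = 9/14

x = 9/14


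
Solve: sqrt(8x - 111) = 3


Square both sides: 8x - 111 = 3^2 = 9
8x = 9 + 111 = 120
x = 15
Check: sqrt(8*15 - 111) = sqrt(9) = 3 ✓

x = 15


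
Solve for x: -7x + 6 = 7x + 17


Starting with: -7x + 6 = 7x + 17
Move all x terms to left: (-7 - 7)x = 17 - 6
Simplify: -14x = 11
Divide both sides by -14: x = -11/14

x = -11/14


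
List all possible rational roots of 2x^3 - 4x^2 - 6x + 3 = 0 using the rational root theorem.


Rational root theorem: possible roots are ±p/q where:
  p divides the constant term (3): p ∈ {1, 3}
  q divides the leading coefficient (2): q ∈ {1, 2}

All possible rational roots: -3, -3/2, -1, -1/2, 1/2, 1, 3/2, 3

-3, -3/2, -1, -1/2, 1/2, 1, 3/2, 3


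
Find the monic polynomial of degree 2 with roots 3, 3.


A monic polynomial with roots 3, 3 is:
p(x) = (x - 3)(x - 3)
After multiplying by (x - 3): x - 3
After multiplying by (x - 3): x^2 - 6x + 9

x^2 - 6x + 9


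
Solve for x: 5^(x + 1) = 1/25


Express both sides with the same base.
1/25 = 5^(-2)
Since the bases match, equate exponents: x + 1 = -2
So x = -2 - (1) = -3

x = -3


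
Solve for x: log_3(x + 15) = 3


Convert to exponential form: x + 15 = 3^3 = 27
x = 27 - 15 = 12
Check: log_3(12 + 15) = log_3(27) = log_3(27) = 3 ✓

x = 12


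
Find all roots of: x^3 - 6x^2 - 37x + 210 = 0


Let p(x) = x^3 - 6x^2 - 37x + 210. By the rational root theorem (leading coefficient 1), any rational root is an integer divisor of 210: try ±1, ±2, ... in turn.
Test x = 1: value = 168 ≠ 0.
Test x = -1: value = 240 ≠ 0.
Test x = 2: value = 120 ≠ 0.
Test x = -2: value = 252 ≠ 0.
Test x = 3: value = 72 ≠ 0.
Test x = -3: value = 240 ≠ 0.
Test x = 5: value = 0 ✓, so (x - 5) is a factor.
Synthetic division by (x - 5): bring down 1; 1(5) - 6 = -1; (-1)(5) - 37 = -42; (-42)(5) + 210 = 0 → quotient x^2 - x - 42, remainder 0.
Solve the quadratic x^2 - x - 42 = 0: discriminant = (-1)^2 - 4(1)(-42) = 1 + 168 = 169.
sqrt(169) = 13, so x = (1 ± 13)/2: x = 7 or x = -6.
Collecting all roots found:

x = -6, x = 5, x = 7


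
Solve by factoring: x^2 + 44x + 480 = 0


We need two numbers that multiply to 480 and add to 44.
Those numbers are 20 and 24 (since 20 * 24 = 480 and 20 + 24 = 44).
So x^2 + 44x + 480 = (x + 20)(x + 24) = 0
Setting each factor to zero: x = -20 or x = -24

x = -24, x = -20


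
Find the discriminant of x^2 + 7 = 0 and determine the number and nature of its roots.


For ax^2 + bx + c = 0, discriminant D = b^2 - 4ac
Here a = 1, b = 0, c = 7
D = (0)^2 - 4(1)(7) = 0 - 28 = -28

D = -28 < 0
The equation has no real roots (2 complex conjugate roots).

Discriminant = -28, no real roots (2 complex conjugate roots)


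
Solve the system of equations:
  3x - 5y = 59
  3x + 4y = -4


Using Cramer's rule:
Determinant D = (3)(4) - (3)(-5) = 12 + 15 = 27
Dx = (59)(4) - (-4)(-5) = 236 - 20 = 216
Dy = (3)(-4) - (3)(59) = -12 - 177 = -189
x = Dx/D = 216/27 = 8
y = Dy/D = -189/27 = -7

x = 8, y = -7


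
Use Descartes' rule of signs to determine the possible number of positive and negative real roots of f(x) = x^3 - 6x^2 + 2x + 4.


Descartes' rule of signs:

For positive roots, count sign changes in f(x) = x^3 - 6x^2 + 2x + 4:
Signs of coefficients: +, -, +, +
Number of sign changes: 2
Possible positive real roots: 2, 0

For negative roots, examine f(-x) = -x^3 - 6x^2 - 2x + 4:
Signs of coefficients: -, -, -, +
Number of sign changes: 1
Possible negative real roots: 1

Positive roots: 2 or 0; Negative roots: 1


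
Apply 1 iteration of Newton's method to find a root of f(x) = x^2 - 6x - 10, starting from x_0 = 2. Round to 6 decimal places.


Newton's method: x_(n+1) = x_n - f(x_n)/f'(x_n)
f(x) = x^2 - 6x - 10
f'(x) = 2x - 6

Iteration 1:
  f(2.000000) = -18.000000
  f'(2.000000) = -2.000000
  x_1 = 2.000000 - (-18.000000)/(-2.000000) = -7.000000

x_1 = -7.000000


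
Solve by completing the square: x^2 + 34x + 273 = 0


Start: x^2 + 34x + 273 = 0
Move constant: x^2 + 34x = -273
Half of 34 is 17, squared is 289
Add 289 to both sides: x^2 + 34x + 289 = 16
(x + 17)^2 = 16
x + 17 = ±4
x = -17 + 4 = -13 or x = -17 - 4 = -21

x = -21, x = -13


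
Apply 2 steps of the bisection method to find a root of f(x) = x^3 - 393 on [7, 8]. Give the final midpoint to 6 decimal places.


f(x) = x^3 - 393
f(7) = -50 < 0
f(8) = 119 > 0

Step 1: midpoint = (7.000000 + 8.000000)/2 = 7.500000
  f(7.500000) = 28.875000
  f(mid) > 0, so root is in [7.000000, 7.500000]

Step 2: midpoint = (7.000000 + 7.500000)/2 = 7.250000
  f(7.250000) = -11.921875
  f(mid) < 0, so root is in [7.250000, 7.500000]

midpoint = 7.250000


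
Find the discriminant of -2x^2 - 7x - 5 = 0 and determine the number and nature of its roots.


For ax^2 + bx + c = 0, discriminant D = b^2 - 4ac
Here a = -2, b = -7, c = -5
D = (-7)^2 - 4(-2)(-5) = 49 - 40 = 9

D = 9 > 0 and is a perfect square (sqrt = 3)
The equation has 2 distinct real rational roots.

Discriminant = 9, 2 distinct real rational roots


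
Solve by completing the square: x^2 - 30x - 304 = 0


Start: x^2 - 30x - 304 = 0
Move constant: x^2 - 30x = 304
Half of -30 is -15, squared is 225
Add 225 to both sides: x^2 - 30x + 225 = 529
(x - 15)^2 = 529
x - 15 = ±23
x = 15 + 23 = 38 or x = 15 - 23 = -8

x = -8, x = 38


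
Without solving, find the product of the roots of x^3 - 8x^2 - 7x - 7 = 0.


By Vieta's formulas for x^3 + bx^2 + cx + d = 0:
  r1 + r2 + r3 = -b/a = 8
  r1*r2 + r1*r3 + r2*r3 = c/a = -7
  r1*r2*r3 = -d/a = 7


Product = 7


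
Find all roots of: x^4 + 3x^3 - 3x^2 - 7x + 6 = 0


Let p(x) = x^4 + 3x^3 - 3x^2 - 7x + 6. By the rational root theorem (leading coefficient 1), any rational root is an integer divisor of 6: try ±1, ±2, ... in turn.
Test x = 1: value = 0 ✓, so (x - 1) is a factor.
Synthetic division by (x - 1): bring down 1; 1(1) + 3 = 4; 4(1) - 3 = 1; 1(1) - 7 = -6; (-6)(1) + 6 = 0 → quotient x^3 + 4x^2 + x - 6, remainder 0.
Continue with the quotient x^3 + 4x^2 + x - 6 (candidates must divide 6; re-test x = 1 first in case it repeats).
Test x = 1: value = 0 ✓, so (x - 1) is a factor.
Synthetic division by (x - 1): bring down 1; 1(1) + 4 = 5; 5(1) + 1 = 6; 6(1) - 6 = 0 → quotient x^2 + 5x + 6, remainder 0.
Solve the quadratic x^2 + 5x + 6 = 0: discriminant = 5^2 - 4(1)(6) = 25 - 24 = 1.
sqrt(1) = 1, so x = (-5 ± 1)/2: x = -2 or x = -3.
Collecting all roots found:

x = -3, x = -2, x = 1 (multiplicity 2)


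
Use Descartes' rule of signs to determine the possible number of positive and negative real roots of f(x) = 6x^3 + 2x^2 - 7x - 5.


Descartes' rule of signs:

For positive roots, count sign changes in f(x) = 6x^3 + 2x^2 - 7x - 5:
Signs of coefficients: +, +, -, -
Number of sign changes: 1
Possible positive real roots: 1

For negative roots, examine f(-x) = -6x^3 + 2x^2 + 7x - 5:
Signs of coefficients: -, +, +, -
Number of sign changes: 2
Possible negative real roots: 2, 0

Positive roots: 1; Negative roots: 2 or 0


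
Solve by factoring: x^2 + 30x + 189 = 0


We need two numbers that multiply to 189 and add to 30.
Those numbers are 9 and 21 (since 9 * 21 = 189 and 9 + 21 = 30).
So x^2 + 30x + 189 = (x + 9)(x + 21) = 0
Setting each factor to zero: x = -9 or x = -21

x = -21, x = -9


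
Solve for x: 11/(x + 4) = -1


Multiply both sides by (x + 4): 11 = -1(x + 4)
Distribute: 11 = -x - 4
-x = 11 + 4 = 15
x = -15

x = -15


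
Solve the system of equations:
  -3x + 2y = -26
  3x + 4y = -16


Using Cramer's rule:
Determinant D = (-3)(4) - (3)(2) = -12 - 6 = -18
Dx = (-26)(4) - (-16)(2) = -104 + 32 = -72
Dy = (-3)(-16) - (3)(-26) = 48 + 78 = 126
x = Dx/D = -72/-18 = 4
y = Dy/D = 126/-18 = -7

x = 4, y = -7


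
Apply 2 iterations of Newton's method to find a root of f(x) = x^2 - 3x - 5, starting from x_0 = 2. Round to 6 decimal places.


Newton's method: x_(n+1) = x_n - f(x_n)/f'(x_n)
f(x) = x^2 - 3x - 5
f'(x) = 2x - 3

Iteration 1:
  f(2.000000) = -7.000000
  f'(2.000000) = 1.000000
  x_1 = 2.000000 - (-7.000000)/(1.000000) = 9.000000

Iteration 2:
  f(9.000000) = 49.000000
  f'(9.000000) = 15.000000
  x_2 = 9.000000 - (49.000000)/(15.000000) = 5.733333

x_2 = 5.733333


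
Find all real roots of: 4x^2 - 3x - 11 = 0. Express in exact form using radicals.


Using the quadratic formula: x = (-b ± sqrt(b^2 - 4ac)) / (2a)
Here a = 4, b = -3, c = -11
Discriminant = b^2 - 4ac = (-3)^2 - 4(4)(-11) = 9 + 176 = 185
Since discriminant = 185 > 0, there are two real roots.
x = (3 ± sqrt(185)) / 8
Numerically: x ≈ 2.0752 or x ≈ -1.3252

x = (3 + sqrt(185)) / 8 or x = (3 - sqrt(185)) / 8


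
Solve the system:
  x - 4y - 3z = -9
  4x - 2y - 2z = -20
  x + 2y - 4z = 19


Using Cramer's rule. Expand each determinant along the first row.
D  = 1*[(-2)*(-4) - (-2)*2] - (-4)*[4*(-4) - (-2)*1] + (-3)*[4*2 - (-2)*1]
  = 1*(12) - (-4)*(-14) + (-3)*(10) = -74
Dx = (-9)*[(-2)*(-4) - (-2)*2] - (-4)*[(-20)*(-4) - (-2)*19] + (-3)*[(-20)*2 - (-2)*19]
  = (-9)*(12) - (-4)*(118) + (-3)*(-2) = 370
Dy = 1*[(-20)*(-4) - (-2)*19] - (-9)*[4*(-4) - (-2)*1] + (-3)*[4*19 - (-20)*1]
  = 1*(118) - (-9)*(-14) + (-3)*(96) = -296
Dz = 1*[(-2)*19 - (-20)*2] - (-4)*[4*19 - (-20)*1] + (-9)*[4*2 - (-2)*1]
  = 1*(2) - (-4)*(96) + (-9)*(10) = 296
x = Dx/D = 370/-74 = -5, y = Dy/D = -296/-74 = 4, z = Dz/D = 296/-74 = -4
Check eq1: (1)(-5) + (-4)(4) + (-3)(-4) = -9 = -9 ✓
Check eq2: (4)(-5) + (-2)(4) + (-2)(-4) = -20 = -20 ✓
Check eq3: (1)(-5) + (2)(4) + (-4)(-4) = 19 = 19 ✓

x = -5, y = 4, z = -4


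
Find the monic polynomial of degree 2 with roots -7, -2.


A monic polynomial with roots -7, -2 is:
p(x) = (x + 7)(x + 2)
After multiplying by (x + 7): x + 7
After multiplying by (x + 2): x^2 + 9x + 14

x^2 + 9x + 14


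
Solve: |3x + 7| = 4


An absolute value equation |expr| = 4 gives two cases:
Case 1: 3x + 7 = 4
  3x = -3, so x = -1
Case 2: 3x + 7 = -4
  3x = -11, so x = -11/3

x = -11/3, x = -1


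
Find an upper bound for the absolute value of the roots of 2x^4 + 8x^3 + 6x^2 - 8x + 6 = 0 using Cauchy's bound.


Cauchy's bound: all roots r satisfy |r| <= 1 + max(|a_i/a_n|) for i = 0,...,n-1
where a_n is the leading coefficient.

Coefficients: [2, 8, 6, -8, 6]
Leading coefficient a_n = 2
Ratios |a_i/a_n|: 4, 3, 4, 3
Maximum ratio: 4
Cauchy's bound: |r| <= 1 + 4 = 5

Upper bound = 5


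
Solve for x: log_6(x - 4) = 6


Convert to exponential form: x - 4 = 6^6 = 46656
x = 46656 + 4 = 46660
Check: log_6(46660 - 4) = log_6(46656) = log_6(46656) = 6 ✓

x = 46660


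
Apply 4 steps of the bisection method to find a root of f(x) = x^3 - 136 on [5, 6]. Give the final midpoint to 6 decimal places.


f(x) = x^3 - 136
f(5) = -11 < 0
f(6) = 80 > 0

Step 1: midpoint = (5.000000 + 6.000000)/2 = 5.500000
  f(5.500000) = 30.375000
  f(mid) > 0, so root is in [5.000000, 5.500000]

Step 2: midpoint = (5.000000 + 5.500000)/2 = 5.250000
  f(5.250000) = 8.703125
  f(mid) > 0, so root is in [5.000000, 5.250000]

Step 3: midpoint = (5.000000 + 5.250000)/2 = 5.125000
  f(5.125000) = -1.388672
  f(mid) < 0, so root is in [5.125000, 5.250000]

Step 4: midpoint = (5.125000 + 5.250000)/2 = 5.187500
  f(5.187500) = 3.596436
  f(mid) > 0, so root is in [5.125000, 5.187500]

midpoint = 5.187500


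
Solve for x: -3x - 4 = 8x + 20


Starting with: -3x - 4 = 8x + 20
Move all x terms to left: (-3 - 8)x = 20 + 4
Simplify: -11x = 24
Divide both sides by -11: x = -24/11

x = -24/11


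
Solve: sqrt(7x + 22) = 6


Square both sides: 7x + 22 = 6^2 = 36
7x = 36 - 22 = 14
x = 2
Check: sqrt(7*2 + 22) = sqrt(36) = 6 ✓

x = 2


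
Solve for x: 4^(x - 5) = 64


Express both sides with the same base.
64 = 4^3
Since the bases match, equate exponents: x - 5 = 3
So x = 3 - (-5) = 8

x = 8


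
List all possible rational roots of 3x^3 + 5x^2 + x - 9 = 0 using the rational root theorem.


Rational root theorem: possible roots are ±p/q where:
  p divides the constant term (-9): p ∈ {1, 3, 9}
  q divides the leading coefficient (3): q ∈ {1, 3}

All possible rational roots: -9, -3, -1, -1/3, 1/3, 1, 3, 9

-9, -3, -1, -1/3, 1/3, 1, 3, 9


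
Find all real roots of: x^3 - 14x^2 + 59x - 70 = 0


Let p(x) = x^3 - 14x^2 + 59x - 70. By the rational root theorem (leading coefficient 1), any rational root is an integer divisor of 70: try ±1, ±2, ... in turn.
Test x = 1: value = -24 ≠ 0.
Test x = -1: value = -144 ≠ 0.
Test x = 2: value = 0 ✓, so (x - 2) is a factor.
Synthetic division by (x - 2): bring down 1; 1(2) - 14 = -12; (-12)(2) + 59 = 35; 35(2) - 70 = 0 → quotient x^2 - 12x + 35, remainder 0.
Solve the quadratic x^2 - 12x + 35 = 0: discriminant = (-12)^2 - 4(1)(35) = 144 - 140 = 4.
sqrt(4) = 2, so x = (12 ± 2)/2: x = 7 or x = 5.

x = 2, x = 5, x = 7


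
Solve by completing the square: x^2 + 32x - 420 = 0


Start: x^2 + 32x - 420 = 0
Move constant: x^2 + 32x = 420
Half of 32 is 16, squared is 256
Add 256 to both sides: x^2 + 32x + 256 = 676
(x + 16)^2 = 676
x + 16 = ±26
x = -16 + 26 = 10 or x = -16 - 26 = -42

x = -42, x = 10


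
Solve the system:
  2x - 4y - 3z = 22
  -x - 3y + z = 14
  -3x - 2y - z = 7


Using Cramer's rule. Expand each determinant along the first row.
D  = 2*[(-3)*(-1) - 1*(-2)] - (-4)*[(-1)*(-1) - 1*(-3)] + (-3)*[(-1)*(-2) - (-3)*(-3)]
  = 2*(5) - (-4)*(4) + (-3)*(-7) = 47
Dx = 22*[(-3)*(-1) - 1*(-2)] - (-4)*[14*(-1) - 1*7] + (-3)*[14*(-2) - (-3)*7]
  = 22*(5) - (-4)*(-21) + (-3)*(-7) = 47
Dy = 2*[14*(-1) - 1*7] - 22*[(-1)*(-1) - 1*(-3)] + (-3)*[(-1)*7 - 14*(-3)]
  = 2*(-21) - 22*(4) + (-3)*(35) = -235
Dz = 2*[(-3)*7 - 14*(-2)] - (-4)*[(-1)*7 - 14*(-3)] + 22*[(-1)*(-2) - (-3)*(-3)]
  = 2*(7) - (-4)*(35) + 22*(-7) = 0
x = Dx/D = 47/47 = 1, y = Dy/D = -235/47 = -5, z = Dz/D = 0/47 = 0
Check eq1: (2)(1) + (-4)(-5) + (-3)(0) = 22 = 22 ✓
Check eq2: (-1)(1) + (-3)(-5) + (1)(0) = 14 = 14 ✓
Check eq3: (-3)(1) + (-2)(-5) + (-1)(0) = 7 = 7 ✓

x = 1, y = -5, z = 0


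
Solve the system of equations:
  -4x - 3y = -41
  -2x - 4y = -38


Using Cramer's rule:
Determinant D = (-4)(-4) - (-2)(-3) = 16 - 6 = 10
Dx = (-41)(-4) - (-38)(-3) = 164 - 114 = 50
Dy = (-4)(-38) - (-2)(-41) = 152 - 82 = 70
x = Dx/D = 50/10 = 5
y = Dy/D = 70/10 = 7

x = 5, y = 7


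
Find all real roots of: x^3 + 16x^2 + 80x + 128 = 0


Let p(x) = x^3 + 16x^2 + 80x + 128. By the rational root theorem (leading coefficient 1), any rational root is an integer divisor of 128: try ±1, ±2, ... in turn.
Test x = 1: value = 225 ≠ 0.
Test x = -1: value = 63 ≠ 0.
Test x = 2: value = 360 ≠ 0.
Test x = -2: value = 24 ≠ 0.
Test x = 4: value = 768 ≠ 0.
Test x = -4: value = 0 ✓, so (x + 4) is a factor.
Synthetic division by (x + 4): bring down 1; 1(-4) + 16 = 12; 12(-4) + 80 = 32; 32(-4) + 128 = 0 → quotient x^2 + 12x + 32, remainder 0.
Solve the quadratic x^2 + 12x + 32 = 0: discriminant = 12^2 - 4(1)(32) = 144 - 128 = 16.
sqrt(16) = 4, so x = (-12 ± 4)/2: x = -4 or x = -8.

x = -8, x = -4 (multiplicity 2)


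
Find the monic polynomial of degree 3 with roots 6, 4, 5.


A monic polynomial with roots 6, 4, 5 is:
p(x) = (x - 6)(x - 4)(x - 5)
After multiplying by (x - 6): x - 6
After multiplying by (x - 4): x^2 - 10x + 24
After multiplying by (x - 5): x^3 - 15x^2 + 74x - 120

x^3 - 15x^2 + 74x - 120


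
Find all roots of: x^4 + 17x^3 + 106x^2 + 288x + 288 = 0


Let p(x) = x^4 + 17x^3 + 106x^2 + 288x + 288. By the rational root theorem (leading coefficient 1), any rational root is an integer divisor of 288: try ±1, ±2, ... in turn.
Test x = 1: value = 700 ≠ 0.
Test x = -1: value = 90 ≠ 0.
Test x = 2: value = 1440 ≠ 0.
Test x = -2: value = 16 ≠ 0.
Test x = 3: value = 2646 ≠ 0.
Test x = -3: value = 0 ✓, so (x + 3) is a factor.
Synthetic division by (x + 3): bring down 1; 1(-3) + 17 = 14; 14(-3) + 106 = 64; 64(-3) + 288 = 96; 96(-3) + 288 = 0 → quotient x^3 + 14x^2 + 64x + 96, remainder 0.
Continue with the quotient x^3 + 14x^2 + 64x + 96 (candidates must divide 96; re-test x = -3 first in case it repeats).
Test x = -3: value = 3 ≠ 0.
Test x = 4: value = 640 ≠ 0.
Test x = -4: value = 0 ✓, so (x + 4) is a factor.
Synthetic division by (x + 4): bring down 1; 1(-4) + 14 = 10; 10(-4) + 64 = 24; 24(-4) + 96 = 0 → quotient x^2 + 10x + 24, remainder 0.
Solve the quadratic x^2 + 10x + 24 = 0: discriminant = 10^2 - 4(1)(24) = 100 - 96 = 4.
sqrt(4) = 2, so x = (-10 ± 2)/2: x = -4 or x = -6.
Collecting all roots found:

x = -6, x = -4 (multiplicity 2), x = -3


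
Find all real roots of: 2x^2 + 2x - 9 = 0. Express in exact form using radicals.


Using the quadratic formula: x = (-b ± sqrt(b^2 - 4ac)) / (2a)
Here a = 2, b = 2, c = -9
Discriminant = b^2 - 4ac = 2^2 - 4(2)(-9) = 4 + 72 = 76
Since discriminant = 76 > 0, there are two real roots.
x = (-2 ± 2*sqrt(19)) / 4
Simplifying: x = (-1 ± sqrt(19)) / 2
Numerically: x ≈ 1.6794 or x ≈ -2.6794

x = (-1 + sqrt(19)) / 2 or x = (-1 - sqrt(19)) / 2


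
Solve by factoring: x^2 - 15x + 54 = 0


We need two numbers that multiply to 54 and add to -15.
Those numbers are -9 and -6 (since (-9) * (-6) = 54 and (-9) + (-6) = -15).
So x^2 - 15x + 54 = (x - 9)(x - 6) = 0
Setting each factor to zero: x = 9 or x = 6

x = 6, x = 9


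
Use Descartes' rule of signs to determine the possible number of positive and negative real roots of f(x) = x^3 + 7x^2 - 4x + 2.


Descartes' rule of signs:

For positive roots, count sign changes in f(x) = x^3 + 7x^2 - 4x + 2:
Signs of coefficients: +, +, -, +
Number of sign changes: 2
Possible positive real roots: 2, 0

For negative roots, examine f(-x) = -x^3 + 7x^2 + 4x + 2:
Signs of coefficients: -, +, +, +
Number of sign changes: 1
Possible negative real roots: 1

Positive roots: 2 or 0; Negative roots: 1


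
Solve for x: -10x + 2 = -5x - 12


Starting with: -10x + 2 = -5x - 12
Move all x terms to left: (-10 + 5)x = -12 - 2
Simplify: -5x = -14
Divide both sides by -5: x = 14/5

x = 14/5


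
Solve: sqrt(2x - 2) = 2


Square both sides: 2x - 2 = 2^2 = 4
2x = 4 + 2 = 6
x = 3
Check: sqrt(2*3 - 2) = sqrt(4) = 2 ✓

x = 3


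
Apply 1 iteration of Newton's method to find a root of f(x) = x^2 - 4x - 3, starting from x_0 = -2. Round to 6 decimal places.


Newton's method: x_(n+1) = x_n - f(x_n)/f'(x_n)
f(x) = x^2 - 4x - 3
f'(x) = 2x - 4

Iteration 1:
  f(-2.000000) = 9.000000
  f'(-2.000000) = -8.000000
  x_1 = -2.000000 - (9.000000)/(-8.000000) = -0.875000

x_1 = -0.875000


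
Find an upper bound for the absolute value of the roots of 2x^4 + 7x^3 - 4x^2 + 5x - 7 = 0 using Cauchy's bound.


Cauchy's bound: all roots r satisfy |r| <= 1 + max(|a_i/a_n|) for i = 0,...,n-1
where a_n is the leading coefficient.

Coefficients: [2, 7, -4, 5, -7]
Leading coefficient a_n = 2
Ratios |a_i/a_n|: 7/2, 2, 5/2, 7/2
Maximum ratio: 7/2
Cauchy's bound: |r| <= 1 + 7/2 = 9/2

Upper bound = 9/2


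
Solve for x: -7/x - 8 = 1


Subtract -8 from both sides: -7/x = 9
Multiply both sides by x: -7 = 9 * x
Divide by 9: x = -7/9

x = -7/9


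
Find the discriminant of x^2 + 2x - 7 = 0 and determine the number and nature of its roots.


For ax^2 + bx + c = 0, discriminant D = b^2 - 4ac
Here a = 1, b = 2, c = -7
D = (2)^2 - 4(1)(-7) = 4 + 28 = 32

D = 32 > 0 but not a perfect square
The equation has 2 distinct real irrational roots.

Discriminant = 32, 2 distinct real irrational roots


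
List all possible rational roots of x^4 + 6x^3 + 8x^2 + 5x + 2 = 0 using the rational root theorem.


Rational root theorem: possible roots are ±p/q where:
  p divides the constant term (2): p ∈ {1, 2}
  q divides the leading coefficient (1): q ∈ {1}

All possible rational roots: -2, -1, 1, 2

-2, -1, 1, 2


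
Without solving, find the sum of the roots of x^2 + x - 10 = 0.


By Vieta's formulas for ax^2 + bx + c = 0:
  Sum of roots = -b/a
  Product of roots = c/a

Here a = 1, b = 1, c = -10
Sum = -(1)/1 = -1
Product = -10/1 = -10

Sum = -1


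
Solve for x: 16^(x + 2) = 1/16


Express both sides with the same base.
1/16 = 16^(-1)
Since the bases match, equate exponents: x + 2 = -1
So x = -1 - (2) = -3

x = -3


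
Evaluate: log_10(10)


We need the exponent such that 10^? = 10
10^1 = 10
Therefore log_10(10) = 1

1


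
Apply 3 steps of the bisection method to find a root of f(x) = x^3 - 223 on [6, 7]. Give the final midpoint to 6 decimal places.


f(x) = x^3 - 223
f(6) = -7 < 0
f(7) = 120 > 0

Step 1: midpoint = (6.000000 + 7.000000)/2 = 6.500000
  f(6.500000) = 51.625000
  f(mid) > 0, so root is in [6.000000, 6.500000]

Step 2: midpoint = (6.000000 + 6.500000)/2 = 6.250000
  f(6.250000) = 21.140625
  f(mid) > 0, so root is in [6.000000, 6.250000]

Step 3: midpoint = (6.000000 + 6.250000)/2 = 6.125000
  f(6.125000) = 6.783203
  f(mid) > 0, so root is in [6.000000, 6.125000]

midpoint = 6.125000


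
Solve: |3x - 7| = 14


An absolute value equation |expr| = 14 gives two cases:
Case 1: 3x - 7 = 14
  3x = 21, so x = 7
Case 2: 3x - 7 = -14
  3x = -7, so x = -7/3

x = -7/3, x = 7


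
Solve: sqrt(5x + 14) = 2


Square both sides: 5x + 14 = 2^2 = 4
5x = 4 - 14 = -10
x = -2
Check: sqrt(5*(-2) + 14) = sqrt(4) = 2 ✓

x = -2


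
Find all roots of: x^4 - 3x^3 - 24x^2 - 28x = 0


The constant term is 0, so x = 0 is a root. Factor out x:
  x^3 - 3x^2 - 24x - 28 = 0
Let p(x) = x^3 - 3x^2 - 24x - 28. By the rational root theorem (leading coefficient 1), any rational root is an integer divisor of 28: try ±1, ±2, ... in turn.
Test x = 1: value = -54 ≠ 0.
Test x = -1: value = -8 ≠ 0.
Test x = 2: value = -80 ≠ 0.
Test x = -2: value = 0 ✓, so (x + 2) is a factor.
Synthetic division by (x + 2): bring down 1; 1(-2) - 3 = -5; (-5)(-2) - 24 = -14; (-14)(-2) - 28 = 0 → quotient x^2 - 5x - 14, remainder 0.
Solve the quadratic x^2 - 5x - 14 = 0: discriminant = (-5)^2 - 4(1)(-14) = 25 + 56 = 81.
sqrt(81) = 9, so x = (5 ± 9)/2: x = 7 or x = -2.
Collecting all roots found:

x = -2 (multiplicity 2), x = 0, x = 7


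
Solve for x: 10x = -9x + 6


Starting with: 10x = -9x + 6
Move all x terms to left: (10 + 9)x = 6 - 0
Simplify: 19x = 6
Divide both sides by 19: x = 6/19

x = 6/19


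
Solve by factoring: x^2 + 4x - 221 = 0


We need two numbers that multiply to -221 and add to 4.
Those numbers are -13 and 17 (since (-13) * 17 = -221 and (-13) + 17 = 4).
So x^2 + 4x - 221 = (x - 13)(x + 17) = 0
Setting each factor to zero: x = 13 or x = -17

x = -17, x = 13


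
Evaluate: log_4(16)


We need the exponent such that 4^? = 16
4^2 = 16
Therefore log_4(16) = 2

2


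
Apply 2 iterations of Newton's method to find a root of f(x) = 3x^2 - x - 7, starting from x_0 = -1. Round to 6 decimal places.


Newton's method: x_(n+1) = x_n - f(x_n)/f'(x_n)
f(x) = 3x^2 - x - 7
f'(x) = 6x - 1

Iteration 1:
  f(-1.000000) = -3.000000
  f'(-1.000000) = -7.000000
  x_1 = -1.000000 - (-3.000000)/(-7.000000) = -1.428571

Iteration 2:
  f(-1.428571) = 0.551020
  f'(-1.428571) = -9.571429
  x_2 = -1.428571 - (0.551020)/(-9.571429) = -1.371002

x_2 = -1.371002


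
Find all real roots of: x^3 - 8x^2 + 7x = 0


The constant term is 0, so x = 0 is a root. Factor out x:
  x(x^2 - 8x + 7) = 0
Solve the quadratic x^2 - 8x + 7 = 0: discriminant = (-8)^2 - 4(1)(7) = 64 - 28 = 36.
sqrt(36) = 6, so x = (8 ± 6)/2: x = 7 or x = 1.

x = 0, x = 1, x = 7


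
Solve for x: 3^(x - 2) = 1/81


Express both sides with the same base.
1/81 = 3^(-4)
Since the bases match, equate exponents: x - 2 = -4
So x = -4 - (-2) = -2

x = -2


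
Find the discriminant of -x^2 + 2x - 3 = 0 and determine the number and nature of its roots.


For ax^2 + bx + c = 0, discriminant D = b^2 - 4ac
Here a = -1, b = 2, c = -3
D = (2)^2 - 4(-1)(-3) = 4 - 12 = -8

D = -8 < 0
The equation has no real roots (2 complex conjugate roots).

Discriminant = -8, no real roots (2 complex conjugate roots)


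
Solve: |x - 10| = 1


An absolute value equation |expr| = 1 gives two cases:
Case 1: x - 10 = 1
  x = 11, so x = 11
Case 2: x - 10 = -1
  x = 9, so x = 9

x = 9, x = 11


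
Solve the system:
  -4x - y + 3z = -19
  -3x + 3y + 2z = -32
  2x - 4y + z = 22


Using Cramer's rule. Expand each determinant along the first row.
D  = (-4)*[3*1 - 2*(-4)] - (-1)*[(-3)*1 - 2*2] + 3*[(-3)*(-4) - 3*2]
  = (-4)*(11) - (-1)*(-7) + 3*(6) = -33
Dx = (-19)*[3*1 - 2*(-4)] - (-1)*[(-32)*1 - 2*22] + 3*[(-32)*(-4) - 3*22]
  = (-19)*(11) - (-1)*(-76) + 3*(62) = -99
Dy = (-4)*[(-32)*1 - 2*22] - (-19)*[(-3)*1 - 2*2] + 3*[(-3)*22 - (-32)*2]
  = (-4)*(-76) - (-19)*(-7) + 3*(-2) = 165
Dz = (-4)*[3*22 - (-32)*(-4)] - (-1)*[(-3)*22 - (-32)*2] + (-19)*[(-3)*(-4) - 3*2]
  = (-4)*(-62) - (-1)*(-2) + (-19)*(6) = 132
x = Dx/D = -99/-33 = 3, y = Dy/D = 165/-33 = -5, z = Dz/D = 132/-33 = -4
Check eq1: (-4)(3) + (-1)(-5) + (3)(-4) = -19 = -19 ✓
Check eq2: (-3)(3) + (3)(-5) + (2)(-4) = -32 = -32 ✓
Check eq3: (2)(3) + (-4)(-5) + (1)(-4) = 22 = 22 ✓

x = 3, y = -5, z = -4


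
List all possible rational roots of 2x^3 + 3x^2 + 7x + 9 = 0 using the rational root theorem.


Rational root theorem: possible roots are ±p/q where:
  p divides the constant term (9): p ∈ {1, 3, 9}
  q divides the leading coefficient (2): q ∈ {1, 2}

All possible rational roots: -9, -9/2, -3, -3/2, -1, -1/2, 1/2, 1, 3/2, 3, 9/2, 9

-9, -9/2, -3, -3/2, -1, -1/2, 1/2, 1, 3/2, 3, 9/2, 9


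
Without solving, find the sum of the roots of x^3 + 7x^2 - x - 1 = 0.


By Vieta's formulas for x^3 + bx^2 + cx + d = 0:
  r1 + r2 + r3 = -b/a = -7
  r1*r2 + r1*r3 + r2*r3 = c/a = -1
  r1*r2*r3 = -d/a = 1


Sum = -7


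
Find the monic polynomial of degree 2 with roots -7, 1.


A monic polynomial with roots -7, 1 is:
p(x) = (x + 7)(x - 1)
After multiplying by (x + 7): x + 7
After multiplying by (x - 1): x^2 + 6x - 7

x^2 + 6x - 7


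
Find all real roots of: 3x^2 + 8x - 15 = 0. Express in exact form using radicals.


Using the quadratic formula: x = (-b ± sqrt(b^2 - 4ac)) / (2a)
Here a = 3, b = 8, c = -15
Discriminant = b^2 - 4ac = 8^2 - 4(3)(-15) = 64 + 180 = 244
Since discriminant = 244 > 0, there are two real roots.
x = (-8 ± 2*sqrt(61)) / 6
Simplifying: x = (-4 ± sqrt(61)) / 3
Numerically: x ≈ 1.2701 or x ≈ -3.9367

x = (-4 + sqrt(61)) / 3 or x = (-4 - sqrt(61)) / 3


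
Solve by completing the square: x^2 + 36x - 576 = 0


Start: x^2 + 36x - 576 = 0
Move constant: x^2 + 36x = 576
Half of 36 is 18, squared is 324
Add 324 to both sides: x^2 + 36x + 324 = 900
(x + 18)^2 = 900
x + 18 = ±30
x = -18 + 30 = 12 or x = -18 - 30 = -48

x = -48, x = 12


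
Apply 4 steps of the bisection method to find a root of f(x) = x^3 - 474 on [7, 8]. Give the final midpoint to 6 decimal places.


f(x) = x^3 - 474
f(7) = -131 < 0
f(8) = 38 > 0

Step 1: midpoint = (7.000000 + 8.000000)/2 = 7.500000
  f(7.500000) = -52.125000
  f(mid) < 0, so root is in [7.500000, 8.000000]

Step 2: midpoint = (7.500000 + 8.000000)/2 = 7.750000
  f(7.750000) = -8.515625
  f(mid) < 0, so root is in [7.750000, 8.000000]

Step 3: midpoint = (7.750000 + 8.000000)/2 = 7.875000
  f(7.875000) = 14.373047
  f(mid) > 0, so root is in [7.750000, 7.875000]

Step 4: midpoint = (7.750000 + 7.875000)/2 = 7.812500
  f(7.812500) = 2.837158
  f(mid) > 0, so root is in [7.750000, 7.812500]

midpoint = 7.812500


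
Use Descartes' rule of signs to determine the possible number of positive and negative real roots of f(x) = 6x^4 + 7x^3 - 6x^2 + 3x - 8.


Descartes' rule of signs:

For positive roots, count sign changes in f(x) = 6x^4 + 7x^3 - 6x^2 + 3x - 8:
Signs of coefficients: +, +, -, +, -
Number of sign changes: 3
Possible positive real roots: 3, 1

For negative roots, examine f(-x) = 6x^4 - 7x^3 - 6x^2 - 3x - 8:
Signs of coefficients: +, -, -, -, -
Number of sign changes: 1
Possible negative real roots: 1

Positive roots: 3 or 1; Negative roots: 1


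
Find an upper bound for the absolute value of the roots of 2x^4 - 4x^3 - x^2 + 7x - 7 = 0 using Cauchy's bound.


Cauchy's bound: all roots r satisfy |r| <= 1 + max(|a_i/a_n|) for i = 0,...,n-1
where a_n is the leading coefficient.

Coefficients: [2, -4, -1, 7, -7]
Leading coefficient a_n = 2
Ratios |a_i/a_n|: 2, 1/2, 7/2, 7/2
Maximum ratio: 7/2
Cauchy's bound: |r| <= 1 + 7/2 = 9/2

Upper bound = 9/2


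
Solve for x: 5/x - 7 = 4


Subtract -7 from both sides: 5/x = 11
Multiply both sides by x: 5 = 11 * x
Divide by 11: x = 5/11

x = 5/11


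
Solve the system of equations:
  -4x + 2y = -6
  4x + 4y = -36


Using Cramer's rule:
Determinant D = (-4)(4) - (4)(2) = -16 - 8 = -24
Dx = (-6)(4) - (-36)(2) = -24 + 72 = 48
Dy = (-4)(-36) - (4)(-6) = 144 + 24 = 168
x = Dx/D = 48/-24 = -2
y = Dy/D = 168/-24 = -7

x = -2, y = -7
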